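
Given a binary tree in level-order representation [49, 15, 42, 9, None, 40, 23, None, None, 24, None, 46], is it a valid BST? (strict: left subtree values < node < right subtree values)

Level-order array: [49, 15, 42, 9, None, 40, 23, None, None, 24, None, 46]
Validate using subtree bounds (lo, hi): at each node, require lo < value < hi,
then recurse left with hi=value and right with lo=value.
Preorder trace (stopping at first violation):
  at node 49 with bounds (-inf, +inf): OK
  at node 15 with bounds (-inf, 49): OK
  at node 9 with bounds (-inf, 15): OK
  at node 42 with bounds (49, +inf): VIOLATION
Node 42 violates its bound: not (49 < 42 < +inf).
Result: Not a valid BST


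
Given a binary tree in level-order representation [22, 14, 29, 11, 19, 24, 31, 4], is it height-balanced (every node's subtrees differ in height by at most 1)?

Tree (level-order array): [22, 14, 29, 11, 19, 24, 31, 4]
Definition: a tree is height-balanced if, at every node, |h(left) - h(right)| <= 1 (empty subtree has height -1).
Bottom-up per-node check:
  node 4: h_left=-1, h_right=-1, diff=0 [OK], height=0
  node 11: h_left=0, h_right=-1, diff=1 [OK], height=1
  node 19: h_left=-1, h_right=-1, diff=0 [OK], height=0
  node 14: h_left=1, h_right=0, diff=1 [OK], height=2
  node 24: h_left=-1, h_right=-1, diff=0 [OK], height=0
  node 31: h_left=-1, h_right=-1, diff=0 [OK], height=0
  node 29: h_left=0, h_right=0, diff=0 [OK], height=1
  node 22: h_left=2, h_right=1, diff=1 [OK], height=3
All nodes satisfy the balance condition.
Result: Balanced


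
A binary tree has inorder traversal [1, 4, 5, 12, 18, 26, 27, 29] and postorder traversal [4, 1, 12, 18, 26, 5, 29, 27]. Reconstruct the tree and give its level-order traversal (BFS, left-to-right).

Inorder:   [1, 4, 5, 12, 18, 26, 27, 29]
Postorder: [4, 1, 12, 18, 26, 5, 29, 27]
Algorithm: postorder visits root last, so walk postorder right-to-left;
each value is the root of the current inorder slice — split it at that
value, recurse on the right subtree first, then the left.
Recursive splits:
  root=27; inorder splits into left=[1, 4, 5, 12, 18, 26], right=[29]
  root=29; inorder splits into left=[], right=[]
  root=5; inorder splits into left=[1, 4], right=[12, 18, 26]
  root=26; inorder splits into left=[12, 18], right=[]
  root=18; inorder splits into left=[12], right=[]
  root=12; inorder splits into left=[], right=[]
  root=1; inorder splits into left=[], right=[4]
  root=4; inorder splits into left=[], right=[]
Reconstructed level-order: [27, 5, 29, 1, 26, 4, 18, 12]


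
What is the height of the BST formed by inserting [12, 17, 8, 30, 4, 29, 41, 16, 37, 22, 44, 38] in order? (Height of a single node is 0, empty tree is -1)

Insertion order: [12, 17, 8, 30, 4, 29, 41, 16, 37, 22, 44, 38]
Tree (level-order array): [12, 8, 17, 4, None, 16, 30, None, None, None, None, 29, 41, 22, None, 37, 44, None, None, None, 38]
Compute height bottom-up (empty subtree = -1):
  height(4) = 1 + max(-1, -1) = 0
  height(8) = 1 + max(0, -1) = 1
  height(16) = 1 + max(-1, -1) = 0
  height(22) = 1 + max(-1, -1) = 0
  height(29) = 1 + max(0, -1) = 1
  height(38) = 1 + max(-1, -1) = 0
  height(37) = 1 + max(-1, 0) = 1
  height(44) = 1 + max(-1, -1) = 0
  height(41) = 1 + max(1, 0) = 2
  height(30) = 1 + max(1, 2) = 3
  height(17) = 1 + max(0, 3) = 4
  height(12) = 1 + max(1, 4) = 5
Height = 5


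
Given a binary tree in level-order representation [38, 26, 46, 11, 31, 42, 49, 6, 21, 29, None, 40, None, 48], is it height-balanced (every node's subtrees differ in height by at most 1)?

Tree (level-order array): [38, 26, 46, 11, 31, 42, 49, 6, 21, 29, None, 40, None, 48]
Definition: a tree is height-balanced if, at every node, |h(left) - h(right)| <= 1 (empty subtree has height -1).
Bottom-up per-node check:
  node 6: h_left=-1, h_right=-1, diff=0 [OK], height=0
  node 21: h_left=-1, h_right=-1, diff=0 [OK], height=0
  node 11: h_left=0, h_right=0, diff=0 [OK], height=1
  node 29: h_left=-1, h_right=-1, diff=0 [OK], height=0
  node 31: h_left=0, h_right=-1, diff=1 [OK], height=1
  node 26: h_left=1, h_right=1, diff=0 [OK], height=2
  node 40: h_left=-1, h_right=-1, diff=0 [OK], height=0
  node 42: h_left=0, h_right=-1, diff=1 [OK], height=1
  node 48: h_left=-1, h_right=-1, diff=0 [OK], height=0
  node 49: h_left=0, h_right=-1, diff=1 [OK], height=1
  node 46: h_left=1, h_right=1, diff=0 [OK], height=2
  node 38: h_left=2, h_right=2, diff=0 [OK], height=3
All nodes satisfy the balance condition.
Result: Balanced


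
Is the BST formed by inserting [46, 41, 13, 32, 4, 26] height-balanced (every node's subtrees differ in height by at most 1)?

Tree (level-order array): [46, 41, None, 13, None, 4, 32, None, None, 26]
Definition: a tree is height-balanced if, at every node, |h(left) - h(right)| <= 1 (empty subtree has height -1).
Bottom-up per-node check:
  node 4: h_left=-1, h_right=-1, diff=0 [OK], height=0
  node 26: h_left=-1, h_right=-1, diff=0 [OK], height=0
  node 32: h_left=0, h_right=-1, diff=1 [OK], height=1
  node 13: h_left=0, h_right=1, diff=1 [OK], height=2
  node 41: h_left=2, h_right=-1, diff=3 [FAIL (|2--1|=3 > 1)], height=3
  node 46: h_left=3, h_right=-1, diff=4 [FAIL (|3--1|=4 > 1)], height=4
Node 41 violates the condition: |2 - -1| = 3 > 1.
Result: Not balanced


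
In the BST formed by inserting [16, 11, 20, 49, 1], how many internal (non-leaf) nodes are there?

Tree built from: [16, 11, 20, 49, 1]
Tree (level-order array): [16, 11, 20, 1, None, None, 49]
Rule: An internal node has at least one child.
Per-node child counts:
  node 16: 2 child(ren)
  node 11: 1 child(ren)
  node 1: 0 child(ren)
  node 20: 1 child(ren)
  node 49: 0 child(ren)
Matching nodes: [16, 11, 20]
Count of internal (non-leaf) nodes: 3


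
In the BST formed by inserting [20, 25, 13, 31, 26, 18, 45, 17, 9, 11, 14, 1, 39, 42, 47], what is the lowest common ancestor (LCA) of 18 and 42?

Tree insertion order: [20, 25, 13, 31, 26, 18, 45, 17, 9, 11, 14, 1, 39, 42, 47]
Tree (level-order array): [20, 13, 25, 9, 18, None, 31, 1, 11, 17, None, 26, 45, None, None, None, None, 14, None, None, None, 39, 47, None, None, None, 42]
In a BST, the LCA of p=18, q=42 is the first node v on the
root-to-leaf path with p <= v <= q (go left if both < v, right if both > v).
Walk from root:
  at 20: 18 <= 20 <= 42, this is the LCA
LCA = 20


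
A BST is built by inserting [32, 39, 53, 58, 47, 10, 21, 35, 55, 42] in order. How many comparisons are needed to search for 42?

Search path for 42: 32 -> 39 -> 53 -> 47 -> 42
Found: True
Comparisons: 5


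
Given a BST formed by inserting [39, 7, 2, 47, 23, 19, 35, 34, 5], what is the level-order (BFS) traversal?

Tree insertion order: [39, 7, 2, 47, 23, 19, 35, 34, 5]
Tree (level-order array): [39, 7, 47, 2, 23, None, None, None, 5, 19, 35, None, None, None, None, 34]
BFS from the root, enqueuing left then right child of each popped node:
  queue [39] -> pop 39, enqueue [7, 47], visited so far: [39]
  queue [7, 47] -> pop 7, enqueue [2, 23], visited so far: [39, 7]
  queue [47, 2, 23] -> pop 47, enqueue [none], visited so far: [39, 7, 47]
  queue [2, 23] -> pop 2, enqueue [5], visited so far: [39, 7, 47, 2]
  queue [23, 5] -> pop 23, enqueue [19, 35], visited so far: [39, 7, 47, 2, 23]
  queue [5, 19, 35] -> pop 5, enqueue [none], visited so far: [39, 7, 47, 2, 23, 5]
  queue [19, 35] -> pop 19, enqueue [none], visited so far: [39, 7, 47, 2, 23, 5, 19]
  queue [35] -> pop 35, enqueue [34], visited so far: [39, 7, 47, 2, 23, 5, 19, 35]
  queue [34] -> pop 34, enqueue [none], visited so far: [39, 7, 47, 2, 23, 5, 19, 35, 34]
Result: [39, 7, 47, 2, 23, 5, 19, 35, 34]


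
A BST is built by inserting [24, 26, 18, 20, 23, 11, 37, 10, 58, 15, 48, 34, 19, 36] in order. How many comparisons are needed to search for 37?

Search path for 37: 24 -> 26 -> 37
Found: True
Comparisons: 3


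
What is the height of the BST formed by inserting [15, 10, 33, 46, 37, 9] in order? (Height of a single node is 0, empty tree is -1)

Insertion order: [15, 10, 33, 46, 37, 9]
Tree (level-order array): [15, 10, 33, 9, None, None, 46, None, None, 37]
Compute height bottom-up (empty subtree = -1):
  height(9) = 1 + max(-1, -1) = 0
  height(10) = 1 + max(0, -1) = 1
  height(37) = 1 + max(-1, -1) = 0
  height(46) = 1 + max(0, -1) = 1
  height(33) = 1 + max(-1, 1) = 2
  height(15) = 1 + max(1, 2) = 3
Height = 3


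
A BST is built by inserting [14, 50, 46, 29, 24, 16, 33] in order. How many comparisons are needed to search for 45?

Search path for 45: 14 -> 50 -> 46 -> 29 -> 33
Found: False
Comparisons: 5


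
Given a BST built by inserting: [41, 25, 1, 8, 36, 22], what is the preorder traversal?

Tree insertion order: [41, 25, 1, 8, 36, 22]
Tree (level-order array): [41, 25, None, 1, 36, None, 8, None, None, None, 22]
Preorder traversal: [41, 25, 1, 8, 22, 36]


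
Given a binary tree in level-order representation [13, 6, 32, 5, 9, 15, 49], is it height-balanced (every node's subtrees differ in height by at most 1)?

Tree (level-order array): [13, 6, 32, 5, 9, 15, 49]
Definition: a tree is height-balanced if, at every node, |h(left) - h(right)| <= 1 (empty subtree has height -1).
Bottom-up per-node check:
  node 5: h_left=-1, h_right=-1, diff=0 [OK], height=0
  node 9: h_left=-1, h_right=-1, diff=0 [OK], height=0
  node 6: h_left=0, h_right=0, diff=0 [OK], height=1
  node 15: h_left=-1, h_right=-1, diff=0 [OK], height=0
  node 49: h_left=-1, h_right=-1, diff=0 [OK], height=0
  node 32: h_left=0, h_right=0, diff=0 [OK], height=1
  node 13: h_left=1, h_right=1, diff=0 [OK], height=2
All nodes satisfy the balance condition.
Result: Balanced


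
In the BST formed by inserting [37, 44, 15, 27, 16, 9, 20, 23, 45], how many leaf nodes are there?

Tree built from: [37, 44, 15, 27, 16, 9, 20, 23, 45]
Tree (level-order array): [37, 15, 44, 9, 27, None, 45, None, None, 16, None, None, None, None, 20, None, 23]
Rule: A leaf has 0 children.
Per-node child counts:
  node 37: 2 child(ren)
  node 15: 2 child(ren)
  node 9: 0 child(ren)
  node 27: 1 child(ren)
  node 16: 1 child(ren)
  node 20: 1 child(ren)
  node 23: 0 child(ren)
  node 44: 1 child(ren)
  node 45: 0 child(ren)
Matching nodes: [9, 23, 45]
Count of leaf nodes: 3


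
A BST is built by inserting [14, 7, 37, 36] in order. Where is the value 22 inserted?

Starting tree (level order): [14, 7, 37, None, None, 36]
Insertion path: 14 -> 37 -> 36
Result: insert 22 as left child of 36
Final tree (level order): [14, 7, 37, None, None, 36, None, 22]


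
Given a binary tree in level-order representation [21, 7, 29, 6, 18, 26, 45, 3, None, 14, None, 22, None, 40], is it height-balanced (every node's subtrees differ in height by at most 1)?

Tree (level-order array): [21, 7, 29, 6, 18, 26, 45, 3, None, 14, None, 22, None, 40]
Definition: a tree is height-balanced if, at every node, |h(left) - h(right)| <= 1 (empty subtree has height -1).
Bottom-up per-node check:
  node 3: h_left=-1, h_right=-1, diff=0 [OK], height=0
  node 6: h_left=0, h_right=-1, diff=1 [OK], height=1
  node 14: h_left=-1, h_right=-1, diff=0 [OK], height=0
  node 18: h_left=0, h_right=-1, diff=1 [OK], height=1
  node 7: h_left=1, h_right=1, diff=0 [OK], height=2
  node 22: h_left=-1, h_right=-1, diff=0 [OK], height=0
  node 26: h_left=0, h_right=-1, diff=1 [OK], height=1
  node 40: h_left=-1, h_right=-1, diff=0 [OK], height=0
  node 45: h_left=0, h_right=-1, diff=1 [OK], height=1
  node 29: h_left=1, h_right=1, diff=0 [OK], height=2
  node 21: h_left=2, h_right=2, diff=0 [OK], height=3
All nodes satisfy the balance condition.
Result: Balanced


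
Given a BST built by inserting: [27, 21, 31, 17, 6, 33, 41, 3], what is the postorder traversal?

Tree insertion order: [27, 21, 31, 17, 6, 33, 41, 3]
Tree (level-order array): [27, 21, 31, 17, None, None, 33, 6, None, None, 41, 3]
Postorder traversal: [3, 6, 17, 21, 41, 33, 31, 27]


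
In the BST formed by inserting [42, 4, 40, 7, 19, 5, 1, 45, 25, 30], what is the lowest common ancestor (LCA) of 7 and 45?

Tree insertion order: [42, 4, 40, 7, 19, 5, 1, 45, 25, 30]
Tree (level-order array): [42, 4, 45, 1, 40, None, None, None, None, 7, None, 5, 19, None, None, None, 25, None, 30]
In a BST, the LCA of p=7, q=45 is the first node v on the
root-to-leaf path with p <= v <= q (go left if both < v, right if both > v).
Walk from root:
  at 42: 7 <= 42 <= 45, this is the LCA
LCA = 42


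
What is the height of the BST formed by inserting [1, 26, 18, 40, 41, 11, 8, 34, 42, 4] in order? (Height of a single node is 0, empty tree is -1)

Insertion order: [1, 26, 18, 40, 41, 11, 8, 34, 42, 4]
Tree (level-order array): [1, None, 26, 18, 40, 11, None, 34, 41, 8, None, None, None, None, 42, 4]
Compute height bottom-up (empty subtree = -1):
  height(4) = 1 + max(-1, -1) = 0
  height(8) = 1 + max(0, -1) = 1
  height(11) = 1 + max(1, -1) = 2
  height(18) = 1 + max(2, -1) = 3
  height(34) = 1 + max(-1, -1) = 0
  height(42) = 1 + max(-1, -1) = 0
  height(41) = 1 + max(-1, 0) = 1
  height(40) = 1 + max(0, 1) = 2
  height(26) = 1 + max(3, 2) = 4
  height(1) = 1 + max(-1, 4) = 5
Height = 5


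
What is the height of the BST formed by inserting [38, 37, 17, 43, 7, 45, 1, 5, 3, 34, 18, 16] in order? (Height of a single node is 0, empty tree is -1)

Insertion order: [38, 37, 17, 43, 7, 45, 1, 5, 3, 34, 18, 16]
Tree (level-order array): [38, 37, 43, 17, None, None, 45, 7, 34, None, None, 1, 16, 18, None, None, 5, None, None, None, None, 3]
Compute height bottom-up (empty subtree = -1):
  height(3) = 1 + max(-1, -1) = 0
  height(5) = 1 + max(0, -1) = 1
  height(1) = 1 + max(-1, 1) = 2
  height(16) = 1 + max(-1, -1) = 0
  height(7) = 1 + max(2, 0) = 3
  height(18) = 1 + max(-1, -1) = 0
  height(34) = 1 + max(0, -1) = 1
  height(17) = 1 + max(3, 1) = 4
  height(37) = 1 + max(4, -1) = 5
  height(45) = 1 + max(-1, -1) = 0
  height(43) = 1 + max(-1, 0) = 1
  height(38) = 1 + max(5, 1) = 6
Height = 6


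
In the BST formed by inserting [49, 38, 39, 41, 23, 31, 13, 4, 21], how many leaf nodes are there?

Tree built from: [49, 38, 39, 41, 23, 31, 13, 4, 21]
Tree (level-order array): [49, 38, None, 23, 39, 13, 31, None, 41, 4, 21]
Rule: A leaf has 0 children.
Per-node child counts:
  node 49: 1 child(ren)
  node 38: 2 child(ren)
  node 23: 2 child(ren)
  node 13: 2 child(ren)
  node 4: 0 child(ren)
  node 21: 0 child(ren)
  node 31: 0 child(ren)
  node 39: 1 child(ren)
  node 41: 0 child(ren)
Matching nodes: [4, 21, 31, 41]
Count of leaf nodes: 4


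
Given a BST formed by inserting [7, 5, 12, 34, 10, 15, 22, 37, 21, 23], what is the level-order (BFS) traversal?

Tree insertion order: [7, 5, 12, 34, 10, 15, 22, 37, 21, 23]
Tree (level-order array): [7, 5, 12, None, None, 10, 34, None, None, 15, 37, None, 22, None, None, 21, 23]
BFS from the root, enqueuing left then right child of each popped node:
  queue [7] -> pop 7, enqueue [5, 12], visited so far: [7]
  queue [5, 12] -> pop 5, enqueue [none], visited so far: [7, 5]
  queue [12] -> pop 12, enqueue [10, 34], visited so far: [7, 5, 12]
  queue [10, 34] -> pop 10, enqueue [none], visited so far: [7, 5, 12, 10]
  queue [34] -> pop 34, enqueue [15, 37], visited so far: [7, 5, 12, 10, 34]
  queue [15, 37] -> pop 15, enqueue [22], visited so far: [7, 5, 12, 10, 34, 15]
  queue [37, 22] -> pop 37, enqueue [none], visited so far: [7, 5, 12, 10, 34, 15, 37]
  queue [22] -> pop 22, enqueue [21, 23], visited so far: [7, 5, 12, 10, 34, 15, 37, 22]
  queue [21, 23] -> pop 21, enqueue [none], visited so far: [7, 5, 12, 10, 34, 15, 37, 22, 21]
  queue [23] -> pop 23, enqueue [none], visited so far: [7, 5, 12, 10, 34, 15, 37, 22, 21, 23]
Result: [7, 5, 12, 10, 34, 15, 37, 22, 21, 23]


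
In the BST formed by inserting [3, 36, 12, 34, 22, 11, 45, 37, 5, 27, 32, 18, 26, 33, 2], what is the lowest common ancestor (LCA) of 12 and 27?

Tree insertion order: [3, 36, 12, 34, 22, 11, 45, 37, 5, 27, 32, 18, 26, 33, 2]
Tree (level-order array): [3, 2, 36, None, None, 12, 45, 11, 34, 37, None, 5, None, 22, None, None, None, None, None, 18, 27, None, None, 26, 32, None, None, None, 33]
In a BST, the LCA of p=12, q=27 is the first node v on the
root-to-leaf path with p <= v <= q (go left if both < v, right if both > v).
Walk from root:
  at 3: both 12 and 27 > 3, go right
  at 36: both 12 and 27 < 36, go left
  at 12: 12 <= 12 <= 27, this is the LCA
LCA = 12


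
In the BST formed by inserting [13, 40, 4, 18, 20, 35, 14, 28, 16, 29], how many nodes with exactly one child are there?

Tree built from: [13, 40, 4, 18, 20, 35, 14, 28, 16, 29]
Tree (level-order array): [13, 4, 40, None, None, 18, None, 14, 20, None, 16, None, 35, None, None, 28, None, None, 29]
Rule: These are nodes with exactly 1 non-null child.
Per-node child counts:
  node 13: 2 child(ren)
  node 4: 0 child(ren)
  node 40: 1 child(ren)
  node 18: 2 child(ren)
  node 14: 1 child(ren)
  node 16: 0 child(ren)
  node 20: 1 child(ren)
  node 35: 1 child(ren)
  node 28: 1 child(ren)
  node 29: 0 child(ren)
Matching nodes: [40, 14, 20, 35, 28]
Count of nodes with exactly one child: 5


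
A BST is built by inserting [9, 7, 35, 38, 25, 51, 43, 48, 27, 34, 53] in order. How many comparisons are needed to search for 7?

Search path for 7: 9 -> 7
Found: True
Comparisons: 2


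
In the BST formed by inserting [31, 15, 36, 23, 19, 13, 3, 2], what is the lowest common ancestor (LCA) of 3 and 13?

Tree insertion order: [31, 15, 36, 23, 19, 13, 3, 2]
Tree (level-order array): [31, 15, 36, 13, 23, None, None, 3, None, 19, None, 2]
In a BST, the LCA of p=3, q=13 is the first node v on the
root-to-leaf path with p <= v <= q (go left if both < v, right if both > v).
Walk from root:
  at 31: both 3 and 13 < 31, go left
  at 15: both 3 and 13 < 15, go left
  at 13: 3 <= 13 <= 13, this is the LCA
LCA = 13


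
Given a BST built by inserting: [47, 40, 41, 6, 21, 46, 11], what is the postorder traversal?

Tree insertion order: [47, 40, 41, 6, 21, 46, 11]
Tree (level-order array): [47, 40, None, 6, 41, None, 21, None, 46, 11]
Postorder traversal: [11, 21, 6, 46, 41, 40, 47]


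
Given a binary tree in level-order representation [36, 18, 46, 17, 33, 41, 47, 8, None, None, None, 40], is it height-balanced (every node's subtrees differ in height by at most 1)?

Tree (level-order array): [36, 18, 46, 17, 33, 41, 47, 8, None, None, None, 40]
Definition: a tree is height-balanced if, at every node, |h(left) - h(right)| <= 1 (empty subtree has height -1).
Bottom-up per-node check:
  node 8: h_left=-1, h_right=-1, diff=0 [OK], height=0
  node 17: h_left=0, h_right=-1, diff=1 [OK], height=1
  node 33: h_left=-1, h_right=-1, diff=0 [OK], height=0
  node 18: h_left=1, h_right=0, diff=1 [OK], height=2
  node 40: h_left=-1, h_right=-1, diff=0 [OK], height=0
  node 41: h_left=0, h_right=-1, diff=1 [OK], height=1
  node 47: h_left=-1, h_right=-1, diff=0 [OK], height=0
  node 46: h_left=1, h_right=0, diff=1 [OK], height=2
  node 36: h_left=2, h_right=2, diff=0 [OK], height=3
All nodes satisfy the balance condition.
Result: Balanced


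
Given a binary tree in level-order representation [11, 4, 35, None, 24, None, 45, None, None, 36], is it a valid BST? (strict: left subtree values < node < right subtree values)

Level-order array: [11, 4, 35, None, 24, None, 45, None, None, 36]
Validate using subtree bounds (lo, hi): at each node, require lo < value < hi,
then recurse left with hi=value and right with lo=value.
Preorder trace (stopping at first violation):
  at node 11 with bounds (-inf, +inf): OK
  at node 4 with bounds (-inf, 11): OK
  at node 24 with bounds (4, 11): VIOLATION
Node 24 violates its bound: not (4 < 24 < 11).
Result: Not a valid BST


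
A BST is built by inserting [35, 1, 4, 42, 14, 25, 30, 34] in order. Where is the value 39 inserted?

Starting tree (level order): [35, 1, 42, None, 4, None, None, None, 14, None, 25, None, 30, None, 34]
Insertion path: 35 -> 42
Result: insert 39 as left child of 42
Final tree (level order): [35, 1, 42, None, 4, 39, None, None, 14, None, None, None, 25, None, 30, None, 34]


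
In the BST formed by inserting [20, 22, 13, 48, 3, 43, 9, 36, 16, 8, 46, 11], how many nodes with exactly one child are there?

Tree built from: [20, 22, 13, 48, 3, 43, 9, 36, 16, 8, 46, 11]
Tree (level-order array): [20, 13, 22, 3, 16, None, 48, None, 9, None, None, 43, None, 8, 11, 36, 46]
Rule: These are nodes with exactly 1 non-null child.
Per-node child counts:
  node 20: 2 child(ren)
  node 13: 2 child(ren)
  node 3: 1 child(ren)
  node 9: 2 child(ren)
  node 8: 0 child(ren)
  node 11: 0 child(ren)
  node 16: 0 child(ren)
  node 22: 1 child(ren)
  node 48: 1 child(ren)
  node 43: 2 child(ren)
  node 36: 0 child(ren)
  node 46: 0 child(ren)
Matching nodes: [3, 22, 48]
Count of nodes with exactly one child: 3


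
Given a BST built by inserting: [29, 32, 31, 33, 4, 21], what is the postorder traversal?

Tree insertion order: [29, 32, 31, 33, 4, 21]
Tree (level-order array): [29, 4, 32, None, 21, 31, 33]
Postorder traversal: [21, 4, 31, 33, 32, 29]


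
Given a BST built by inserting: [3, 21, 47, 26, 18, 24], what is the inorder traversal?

Tree insertion order: [3, 21, 47, 26, 18, 24]
Tree (level-order array): [3, None, 21, 18, 47, None, None, 26, None, 24]
Inorder traversal: [3, 18, 21, 24, 26, 47]


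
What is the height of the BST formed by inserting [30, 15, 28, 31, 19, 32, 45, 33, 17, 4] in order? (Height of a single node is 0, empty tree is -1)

Insertion order: [30, 15, 28, 31, 19, 32, 45, 33, 17, 4]
Tree (level-order array): [30, 15, 31, 4, 28, None, 32, None, None, 19, None, None, 45, 17, None, 33]
Compute height bottom-up (empty subtree = -1):
  height(4) = 1 + max(-1, -1) = 0
  height(17) = 1 + max(-1, -1) = 0
  height(19) = 1 + max(0, -1) = 1
  height(28) = 1 + max(1, -1) = 2
  height(15) = 1 + max(0, 2) = 3
  height(33) = 1 + max(-1, -1) = 0
  height(45) = 1 + max(0, -1) = 1
  height(32) = 1 + max(-1, 1) = 2
  height(31) = 1 + max(-1, 2) = 3
  height(30) = 1 + max(3, 3) = 4
Height = 4


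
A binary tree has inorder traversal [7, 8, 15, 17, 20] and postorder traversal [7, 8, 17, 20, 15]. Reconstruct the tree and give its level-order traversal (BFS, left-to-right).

Inorder:   [7, 8, 15, 17, 20]
Postorder: [7, 8, 17, 20, 15]
Algorithm: postorder visits root last, so walk postorder right-to-left;
each value is the root of the current inorder slice — split it at that
value, recurse on the right subtree first, then the left.
Recursive splits:
  root=15; inorder splits into left=[7, 8], right=[17, 20]
  root=20; inorder splits into left=[17], right=[]
  root=17; inorder splits into left=[], right=[]
  root=8; inorder splits into left=[7], right=[]
  root=7; inorder splits into left=[], right=[]
Reconstructed level-order: [15, 8, 20, 7, 17]


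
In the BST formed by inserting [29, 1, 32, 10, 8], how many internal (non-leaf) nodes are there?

Tree built from: [29, 1, 32, 10, 8]
Tree (level-order array): [29, 1, 32, None, 10, None, None, 8]
Rule: An internal node has at least one child.
Per-node child counts:
  node 29: 2 child(ren)
  node 1: 1 child(ren)
  node 10: 1 child(ren)
  node 8: 0 child(ren)
  node 32: 0 child(ren)
Matching nodes: [29, 1, 10]
Count of internal (non-leaf) nodes: 3


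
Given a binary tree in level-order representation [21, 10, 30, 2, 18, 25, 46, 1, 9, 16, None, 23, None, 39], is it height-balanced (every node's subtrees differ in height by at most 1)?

Tree (level-order array): [21, 10, 30, 2, 18, 25, 46, 1, 9, 16, None, 23, None, 39]
Definition: a tree is height-balanced if, at every node, |h(left) - h(right)| <= 1 (empty subtree has height -1).
Bottom-up per-node check:
  node 1: h_left=-1, h_right=-1, diff=0 [OK], height=0
  node 9: h_left=-1, h_right=-1, diff=0 [OK], height=0
  node 2: h_left=0, h_right=0, diff=0 [OK], height=1
  node 16: h_left=-1, h_right=-1, diff=0 [OK], height=0
  node 18: h_left=0, h_right=-1, diff=1 [OK], height=1
  node 10: h_left=1, h_right=1, diff=0 [OK], height=2
  node 23: h_left=-1, h_right=-1, diff=0 [OK], height=0
  node 25: h_left=0, h_right=-1, diff=1 [OK], height=1
  node 39: h_left=-1, h_right=-1, diff=0 [OK], height=0
  node 46: h_left=0, h_right=-1, diff=1 [OK], height=1
  node 30: h_left=1, h_right=1, diff=0 [OK], height=2
  node 21: h_left=2, h_right=2, diff=0 [OK], height=3
All nodes satisfy the balance condition.
Result: Balanced


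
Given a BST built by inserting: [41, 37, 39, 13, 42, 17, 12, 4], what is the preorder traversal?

Tree insertion order: [41, 37, 39, 13, 42, 17, 12, 4]
Tree (level-order array): [41, 37, 42, 13, 39, None, None, 12, 17, None, None, 4]
Preorder traversal: [41, 37, 13, 12, 4, 17, 39, 42]


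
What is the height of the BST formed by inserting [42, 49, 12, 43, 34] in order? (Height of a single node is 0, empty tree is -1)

Insertion order: [42, 49, 12, 43, 34]
Tree (level-order array): [42, 12, 49, None, 34, 43]
Compute height bottom-up (empty subtree = -1):
  height(34) = 1 + max(-1, -1) = 0
  height(12) = 1 + max(-1, 0) = 1
  height(43) = 1 + max(-1, -1) = 0
  height(49) = 1 + max(0, -1) = 1
  height(42) = 1 + max(1, 1) = 2
Height = 2


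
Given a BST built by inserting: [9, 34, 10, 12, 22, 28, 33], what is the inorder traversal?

Tree insertion order: [9, 34, 10, 12, 22, 28, 33]
Tree (level-order array): [9, None, 34, 10, None, None, 12, None, 22, None, 28, None, 33]
Inorder traversal: [9, 10, 12, 22, 28, 33, 34]


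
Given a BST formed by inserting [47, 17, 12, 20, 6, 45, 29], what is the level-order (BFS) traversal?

Tree insertion order: [47, 17, 12, 20, 6, 45, 29]
Tree (level-order array): [47, 17, None, 12, 20, 6, None, None, 45, None, None, 29]
BFS from the root, enqueuing left then right child of each popped node:
  queue [47] -> pop 47, enqueue [17], visited so far: [47]
  queue [17] -> pop 17, enqueue [12, 20], visited so far: [47, 17]
  queue [12, 20] -> pop 12, enqueue [6], visited so far: [47, 17, 12]
  queue [20, 6] -> pop 20, enqueue [45], visited so far: [47, 17, 12, 20]
  queue [6, 45] -> pop 6, enqueue [none], visited so far: [47, 17, 12, 20, 6]
  queue [45] -> pop 45, enqueue [29], visited so far: [47, 17, 12, 20, 6, 45]
  queue [29] -> pop 29, enqueue [none], visited so far: [47, 17, 12, 20, 6, 45, 29]
Result: [47, 17, 12, 20, 6, 45, 29]


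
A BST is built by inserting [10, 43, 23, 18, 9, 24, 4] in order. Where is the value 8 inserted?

Starting tree (level order): [10, 9, 43, 4, None, 23, None, None, None, 18, 24]
Insertion path: 10 -> 9 -> 4
Result: insert 8 as right child of 4
Final tree (level order): [10, 9, 43, 4, None, 23, None, None, 8, 18, 24]


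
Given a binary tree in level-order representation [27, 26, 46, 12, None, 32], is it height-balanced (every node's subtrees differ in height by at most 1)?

Tree (level-order array): [27, 26, 46, 12, None, 32]
Definition: a tree is height-balanced if, at every node, |h(left) - h(right)| <= 1 (empty subtree has height -1).
Bottom-up per-node check:
  node 12: h_left=-1, h_right=-1, diff=0 [OK], height=0
  node 26: h_left=0, h_right=-1, diff=1 [OK], height=1
  node 32: h_left=-1, h_right=-1, diff=0 [OK], height=0
  node 46: h_left=0, h_right=-1, diff=1 [OK], height=1
  node 27: h_left=1, h_right=1, diff=0 [OK], height=2
All nodes satisfy the balance condition.
Result: Balanced


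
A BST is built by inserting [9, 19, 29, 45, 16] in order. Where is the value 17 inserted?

Starting tree (level order): [9, None, 19, 16, 29, None, None, None, 45]
Insertion path: 9 -> 19 -> 16
Result: insert 17 as right child of 16
Final tree (level order): [9, None, 19, 16, 29, None, 17, None, 45]


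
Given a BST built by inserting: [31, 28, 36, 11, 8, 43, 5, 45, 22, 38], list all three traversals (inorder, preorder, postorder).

Tree insertion order: [31, 28, 36, 11, 8, 43, 5, 45, 22, 38]
Tree (level-order array): [31, 28, 36, 11, None, None, 43, 8, 22, 38, 45, 5]
Inorder (L, root, R): [5, 8, 11, 22, 28, 31, 36, 38, 43, 45]
Preorder (root, L, R): [31, 28, 11, 8, 5, 22, 36, 43, 38, 45]
Postorder (L, R, root): [5, 8, 22, 11, 28, 38, 45, 43, 36, 31]


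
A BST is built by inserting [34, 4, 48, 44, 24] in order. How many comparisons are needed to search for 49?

Search path for 49: 34 -> 48
Found: False
Comparisons: 2


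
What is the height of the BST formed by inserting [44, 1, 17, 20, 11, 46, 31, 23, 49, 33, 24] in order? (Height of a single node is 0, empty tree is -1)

Insertion order: [44, 1, 17, 20, 11, 46, 31, 23, 49, 33, 24]
Tree (level-order array): [44, 1, 46, None, 17, None, 49, 11, 20, None, None, None, None, None, 31, 23, 33, None, 24]
Compute height bottom-up (empty subtree = -1):
  height(11) = 1 + max(-1, -1) = 0
  height(24) = 1 + max(-1, -1) = 0
  height(23) = 1 + max(-1, 0) = 1
  height(33) = 1 + max(-1, -1) = 0
  height(31) = 1 + max(1, 0) = 2
  height(20) = 1 + max(-1, 2) = 3
  height(17) = 1 + max(0, 3) = 4
  height(1) = 1 + max(-1, 4) = 5
  height(49) = 1 + max(-1, -1) = 0
  height(46) = 1 + max(-1, 0) = 1
  height(44) = 1 + max(5, 1) = 6
Height = 6


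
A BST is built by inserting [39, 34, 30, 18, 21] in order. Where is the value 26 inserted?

Starting tree (level order): [39, 34, None, 30, None, 18, None, None, 21]
Insertion path: 39 -> 34 -> 30 -> 18 -> 21
Result: insert 26 as right child of 21
Final tree (level order): [39, 34, None, 30, None, 18, None, None, 21, None, 26]


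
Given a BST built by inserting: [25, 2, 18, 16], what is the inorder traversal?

Tree insertion order: [25, 2, 18, 16]
Tree (level-order array): [25, 2, None, None, 18, 16]
Inorder traversal: [2, 16, 18, 25]


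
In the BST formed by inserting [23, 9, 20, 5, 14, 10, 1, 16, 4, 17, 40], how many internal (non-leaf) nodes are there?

Tree built from: [23, 9, 20, 5, 14, 10, 1, 16, 4, 17, 40]
Tree (level-order array): [23, 9, 40, 5, 20, None, None, 1, None, 14, None, None, 4, 10, 16, None, None, None, None, None, 17]
Rule: An internal node has at least one child.
Per-node child counts:
  node 23: 2 child(ren)
  node 9: 2 child(ren)
  node 5: 1 child(ren)
  node 1: 1 child(ren)
  node 4: 0 child(ren)
  node 20: 1 child(ren)
  node 14: 2 child(ren)
  node 10: 0 child(ren)
  node 16: 1 child(ren)
  node 17: 0 child(ren)
  node 40: 0 child(ren)
Matching nodes: [23, 9, 5, 1, 20, 14, 16]
Count of internal (non-leaf) nodes: 7


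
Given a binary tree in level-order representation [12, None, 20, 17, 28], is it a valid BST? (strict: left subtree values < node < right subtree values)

Level-order array: [12, None, 20, 17, 28]
Validate using subtree bounds (lo, hi): at each node, require lo < value < hi,
then recurse left with hi=value and right with lo=value.
Preorder trace (stopping at first violation):
  at node 12 with bounds (-inf, +inf): OK
  at node 20 with bounds (12, +inf): OK
  at node 17 with bounds (12, 20): OK
  at node 28 with bounds (20, +inf): OK
No violation found at any node.
Result: Valid BST


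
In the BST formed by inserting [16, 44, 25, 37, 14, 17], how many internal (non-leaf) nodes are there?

Tree built from: [16, 44, 25, 37, 14, 17]
Tree (level-order array): [16, 14, 44, None, None, 25, None, 17, 37]
Rule: An internal node has at least one child.
Per-node child counts:
  node 16: 2 child(ren)
  node 14: 0 child(ren)
  node 44: 1 child(ren)
  node 25: 2 child(ren)
  node 17: 0 child(ren)
  node 37: 0 child(ren)
Matching nodes: [16, 44, 25]
Count of internal (non-leaf) nodes: 3


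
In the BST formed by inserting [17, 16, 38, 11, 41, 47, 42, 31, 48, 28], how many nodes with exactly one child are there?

Tree built from: [17, 16, 38, 11, 41, 47, 42, 31, 48, 28]
Tree (level-order array): [17, 16, 38, 11, None, 31, 41, None, None, 28, None, None, 47, None, None, 42, 48]
Rule: These are nodes with exactly 1 non-null child.
Per-node child counts:
  node 17: 2 child(ren)
  node 16: 1 child(ren)
  node 11: 0 child(ren)
  node 38: 2 child(ren)
  node 31: 1 child(ren)
  node 28: 0 child(ren)
  node 41: 1 child(ren)
  node 47: 2 child(ren)
  node 42: 0 child(ren)
  node 48: 0 child(ren)
Matching nodes: [16, 31, 41]
Count of nodes with exactly one child: 3


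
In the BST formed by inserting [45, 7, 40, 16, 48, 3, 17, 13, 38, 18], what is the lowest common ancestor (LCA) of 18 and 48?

Tree insertion order: [45, 7, 40, 16, 48, 3, 17, 13, 38, 18]
Tree (level-order array): [45, 7, 48, 3, 40, None, None, None, None, 16, None, 13, 17, None, None, None, 38, 18]
In a BST, the LCA of p=18, q=48 is the first node v on the
root-to-leaf path with p <= v <= q (go left if both < v, right if both > v).
Walk from root:
  at 45: 18 <= 45 <= 48, this is the LCA
LCA = 45


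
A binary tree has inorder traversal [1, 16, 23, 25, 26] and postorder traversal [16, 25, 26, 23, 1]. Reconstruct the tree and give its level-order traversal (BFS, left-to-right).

Inorder:   [1, 16, 23, 25, 26]
Postorder: [16, 25, 26, 23, 1]
Algorithm: postorder visits root last, so walk postorder right-to-left;
each value is the root of the current inorder slice — split it at that
value, recurse on the right subtree first, then the left.
Recursive splits:
  root=1; inorder splits into left=[], right=[16, 23, 25, 26]
  root=23; inorder splits into left=[16], right=[25, 26]
  root=26; inorder splits into left=[25], right=[]
  root=25; inorder splits into left=[], right=[]
  root=16; inorder splits into left=[], right=[]
Reconstructed level-order: [1, 23, 16, 26, 25]


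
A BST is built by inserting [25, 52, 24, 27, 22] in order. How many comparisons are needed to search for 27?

Search path for 27: 25 -> 52 -> 27
Found: True
Comparisons: 3


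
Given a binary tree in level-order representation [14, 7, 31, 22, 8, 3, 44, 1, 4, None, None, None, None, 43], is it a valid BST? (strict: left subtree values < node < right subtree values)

Level-order array: [14, 7, 31, 22, 8, 3, 44, 1, 4, None, None, None, None, 43]
Validate using subtree bounds (lo, hi): at each node, require lo < value < hi,
then recurse left with hi=value and right with lo=value.
Preorder trace (stopping at first violation):
  at node 14 with bounds (-inf, +inf): OK
  at node 7 with bounds (-inf, 14): OK
  at node 22 with bounds (-inf, 7): VIOLATION
Node 22 violates its bound: not (-inf < 22 < 7).
Result: Not a valid BST


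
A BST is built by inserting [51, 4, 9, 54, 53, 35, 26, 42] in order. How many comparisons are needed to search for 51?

Search path for 51: 51
Found: True
Comparisons: 1


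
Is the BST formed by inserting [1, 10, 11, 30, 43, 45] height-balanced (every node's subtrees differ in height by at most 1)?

Tree (level-order array): [1, None, 10, None, 11, None, 30, None, 43, None, 45]
Definition: a tree is height-balanced if, at every node, |h(left) - h(right)| <= 1 (empty subtree has height -1).
Bottom-up per-node check:
  node 45: h_left=-1, h_right=-1, diff=0 [OK], height=0
  node 43: h_left=-1, h_right=0, diff=1 [OK], height=1
  node 30: h_left=-1, h_right=1, diff=2 [FAIL (|-1-1|=2 > 1)], height=2
  node 11: h_left=-1, h_right=2, diff=3 [FAIL (|-1-2|=3 > 1)], height=3
  node 10: h_left=-1, h_right=3, diff=4 [FAIL (|-1-3|=4 > 1)], height=4
  node 1: h_left=-1, h_right=4, diff=5 [FAIL (|-1-4|=5 > 1)], height=5
Node 30 violates the condition: |-1 - 1| = 2 > 1.
Result: Not balanced


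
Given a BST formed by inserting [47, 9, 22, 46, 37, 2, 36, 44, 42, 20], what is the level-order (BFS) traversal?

Tree insertion order: [47, 9, 22, 46, 37, 2, 36, 44, 42, 20]
Tree (level-order array): [47, 9, None, 2, 22, None, None, 20, 46, None, None, 37, None, 36, 44, None, None, 42]
BFS from the root, enqueuing left then right child of each popped node:
  queue [47] -> pop 47, enqueue [9], visited so far: [47]
  queue [9] -> pop 9, enqueue [2, 22], visited so far: [47, 9]
  queue [2, 22] -> pop 2, enqueue [none], visited so far: [47, 9, 2]
  queue [22] -> pop 22, enqueue [20, 46], visited so far: [47, 9, 2, 22]
  queue [20, 46] -> pop 20, enqueue [none], visited so far: [47, 9, 2, 22, 20]
  queue [46] -> pop 46, enqueue [37], visited so far: [47, 9, 2, 22, 20, 46]
  queue [37] -> pop 37, enqueue [36, 44], visited so far: [47, 9, 2, 22, 20, 46, 37]
  queue [36, 44] -> pop 36, enqueue [none], visited so far: [47, 9, 2, 22, 20, 46, 37, 36]
  queue [44] -> pop 44, enqueue [42], visited so far: [47, 9, 2, 22, 20, 46, 37, 36, 44]
  queue [42] -> pop 42, enqueue [none], visited so far: [47, 9, 2, 22, 20, 46, 37, 36, 44, 42]
Result: [47, 9, 2, 22, 20, 46, 37, 36, 44, 42]


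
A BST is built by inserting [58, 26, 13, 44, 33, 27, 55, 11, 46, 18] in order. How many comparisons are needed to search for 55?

Search path for 55: 58 -> 26 -> 44 -> 55
Found: True
Comparisons: 4


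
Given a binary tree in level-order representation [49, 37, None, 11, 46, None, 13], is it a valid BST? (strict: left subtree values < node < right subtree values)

Level-order array: [49, 37, None, 11, 46, None, 13]
Validate using subtree bounds (lo, hi): at each node, require lo < value < hi,
then recurse left with hi=value and right with lo=value.
Preorder trace (stopping at first violation):
  at node 49 with bounds (-inf, +inf): OK
  at node 37 with bounds (-inf, 49): OK
  at node 11 with bounds (-inf, 37): OK
  at node 13 with bounds (11, 37): OK
  at node 46 with bounds (37, 49): OK
No violation found at any node.
Result: Valid BST


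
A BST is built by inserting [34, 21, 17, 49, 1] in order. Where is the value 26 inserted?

Starting tree (level order): [34, 21, 49, 17, None, None, None, 1]
Insertion path: 34 -> 21
Result: insert 26 as right child of 21
Final tree (level order): [34, 21, 49, 17, 26, None, None, 1]


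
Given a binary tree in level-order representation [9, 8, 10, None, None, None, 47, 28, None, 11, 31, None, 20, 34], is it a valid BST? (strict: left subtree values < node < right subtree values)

Level-order array: [9, 8, 10, None, None, None, 47, 28, None, 11, 31, None, 20, 34]
Validate using subtree bounds (lo, hi): at each node, require lo < value < hi,
then recurse left with hi=value and right with lo=value.
Preorder trace (stopping at first violation):
  at node 9 with bounds (-inf, +inf): OK
  at node 8 with bounds (-inf, 9): OK
  at node 10 with bounds (9, +inf): OK
  at node 47 with bounds (10, +inf): OK
  at node 28 with bounds (10, 47): OK
  at node 11 with bounds (10, 28): OK
  at node 20 with bounds (11, 28): OK
  at node 31 with bounds (28, 47): OK
  at node 34 with bounds (28, 31): VIOLATION
Node 34 violates its bound: not (28 < 34 < 31).
Result: Not a valid BST


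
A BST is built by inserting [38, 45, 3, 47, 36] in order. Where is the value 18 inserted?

Starting tree (level order): [38, 3, 45, None, 36, None, 47]
Insertion path: 38 -> 3 -> 36
Result: insert 18 as left child of 36
Final tree (level order): [38, 3, 45, None, 36, None, 47, 18]


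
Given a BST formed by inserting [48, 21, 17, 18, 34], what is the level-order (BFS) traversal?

Tree insertion order: [48, 21, 17, 18, 34]
Tree (level-order array): [48, 21, None, 17, 34, None, 18]
BFS from the root, enqueuing left then right child of each popped node:
  queue [48] -> pop 48, enqueue [21], visited so far: [48]
  queue [21] -> pop 21, enqueue [17, 34], visited so far: [48, 21]
  queue [17, 34] -> pop 17, enqueue [18], visited so far: [48, 21, 17]
  queue [34, 18] -> pop 34, enqueue [none], visited so far: [48, 21, 17, 34]
  queue [18] -> pop 18, enqueue [none], visited so far: [48, 21, 17, 34, 18]
Result: [48, 21, 17, 34, 18]


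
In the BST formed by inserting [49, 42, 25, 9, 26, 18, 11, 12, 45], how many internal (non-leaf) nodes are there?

Tree built from: [49, 42, 25, 9, 26, 18, 11, 12, 45]
Tree (level-order array): [49, 42, None, 25, 45, 9, 26, None, None, None, 18, None, None, 11, None, None, 12]
Rule: An internal node has at least one child.
Per-node child counts:
  node 49: 1 child(ren)
  node 42: 2 child(ren)
  node 25: 2 child(ren)
  node 9: 1 child(ren)
  node 18: 1 child(ren)
  node 11: 1 child(ren)
  node 12: 0 child(ren)
  node 26: 0 child(ren)
  node 45: 0 child(ren)
Matching nodes: [49, 42, 25, 9, 18, 11]
Count of internal (non-leaf) nodes: 6


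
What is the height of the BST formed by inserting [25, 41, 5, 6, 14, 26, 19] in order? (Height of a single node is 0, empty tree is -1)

Insertion order: [25, 41, 5, 6, 14, 26, 19]
Tree (level-order array): [25, 5, 41, None, 6, 26, None, None, 14, None, None, None, 19]
Compute height bottom-up (empty subtree = -1):
  height(19) = 1 + max(-1, -1) = 0
  height(14) = 1 + max(-1, 0) = 1
  height(6) = 1 + max(-1, 1) = 2
  height(5) = 1 + max(-1, 2) = 3
  height(26) = 1 + max(-1, -1) = 0
  height(41) = 1 + max(0, -1) = 1
  height(25) = 1 + max(3, 1) = 4
Height = 4
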